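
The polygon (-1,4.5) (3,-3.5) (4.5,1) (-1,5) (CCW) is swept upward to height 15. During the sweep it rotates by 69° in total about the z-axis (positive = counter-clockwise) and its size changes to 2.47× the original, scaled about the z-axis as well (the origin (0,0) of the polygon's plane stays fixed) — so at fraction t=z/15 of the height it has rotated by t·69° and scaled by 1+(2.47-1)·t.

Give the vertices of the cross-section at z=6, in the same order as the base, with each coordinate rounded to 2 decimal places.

Cross-section at z=6: (-4.72,5.60) (6.80,-2.72) (5.60,4.72) (-5.09,6.30)

t = z/height = 6/15 = 0.4
s = 1 + (scale-1)·z/height = 1 + (2.47-1)·6/15 = 1.588000
θ = twist·z/height = 69°·6/15 = 27.6000° = 0.481711 rad
cos θ = 0.886204, sin θ = 0.463296 (intermediates below are computed at full precision and shown rounded to 5 d.p.)
v1: (-1,4.5) → rotate → (-2.97104,3.52462) → ×s → (-4.71800,5.59710) → (-4.72,5.60)
v2: (3,-3.5) → rotate → (4.28015,-1.71182) → ×s → (6.79687,-2.71838) → (6.80,-2.72)
v3: (4.5,1) → rotate → (3.52462,2.97104) → ×s → (5.59710,4.71800) → (5.60,4.72)
v4: (-1,5) → rotate → (-3.20268,3.96772) → ×s → (-5.08586,6.30074) → (-5.09,6.30)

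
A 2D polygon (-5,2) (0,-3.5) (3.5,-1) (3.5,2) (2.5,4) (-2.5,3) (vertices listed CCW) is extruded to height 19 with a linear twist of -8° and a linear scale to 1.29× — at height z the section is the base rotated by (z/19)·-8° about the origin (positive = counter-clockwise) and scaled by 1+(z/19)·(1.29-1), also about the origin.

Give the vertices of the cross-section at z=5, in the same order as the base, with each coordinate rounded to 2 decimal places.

t = z/height = 5/19 = 0.263158
s = 1 + (scale-1)·z/height = 1 + (1.29-1)·5/19 = 1.076316
θ = twist·z/height = -8°·5/19 = -2.1053° = -0.036744 rad
cos θ = 0.999325, sin θ = -0.036736 (intermediates below are computed at full precision and shown rounded to 5 d.p.)
v1: (-5,2) → rotate → (-4.92315,2.18233) → ×s → (-5.29887,2.34887) → (-5.30,2.35)
v2: (0,-3.5) → rotate → (-0.12857,-3.49764) → ×s → (-0.13839,-3.76456) → (-0.14,-3.76)
v3: (3.5,-1) → rotate → (3.46090,-1.12790) → ×s → (3.72502,-1.21398) → (3.73,-1.21)
v4: (3.5,2) → rotate → (3.57111,1.87008) → ×s → (3.84364,2.01279) → (3.84,2.01)
v5: (2.5,4) → rotate → (2.64525,3.90546) → ×s → (2.84713,4.20351) → (2.85,4.20)
v6: (-2.5,3) → rotate → (-2.38811,3.08981) → ×s → (-2.57036,3.32562) → (-2.57,3.33)

Cross-section at z=5: (-5.30,2.35) (-0.14,-3.76) (3.73,-1.21) (3.84,2.01) (2.85,4.20) (-2.57,3.33)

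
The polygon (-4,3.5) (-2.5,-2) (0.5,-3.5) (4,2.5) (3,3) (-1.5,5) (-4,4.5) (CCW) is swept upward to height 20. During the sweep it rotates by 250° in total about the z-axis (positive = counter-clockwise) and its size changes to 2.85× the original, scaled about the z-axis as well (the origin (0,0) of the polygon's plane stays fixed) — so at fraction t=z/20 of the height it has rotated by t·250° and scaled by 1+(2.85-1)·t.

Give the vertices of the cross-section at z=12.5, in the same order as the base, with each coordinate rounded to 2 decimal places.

Cross-section at z=12.5: (4.86,-10.38) (6.67,1.78) (2.05,7.34) (-10.07,-1.46) (-8.53,-3.32) (-1.38,-11.17) (3.99,-12.36)

t = z/height = 12.5/20 = 0.625
s = 1 + (scale-1)·z/height = 1 + (2.85-1)·12.5/20 = 2.156250
θ = twist·z/height = 250°·12.5/20 = 156.2500° = 2.727077 rad
cos θ = -0.915311, sin θ = 0.402747 (intermediates below are computed at full precision and shown rounded to 5 d.p.)
v1: (-4,3.5) → rotate → (2.25163,-4.81458) → ×s → (4.85508,-10.38143) → (4.86,-10.38)
v2: (-2.5,-2) → rotate → (3.09377,0.82376) → ×s → (6.67095,1.77622) → (6.67,1.78)
v3: (0.5,-3.5) → rotate → (0.95196,3.40496) → ×s → (2.05266,7.34195) → (2.05,7.34)
v4: (4,2.5) → rotate → (-4.66811,-0.67729) → ×s → (-10.06562,-1.46041) → (-10.07,-1.46)
v5: (3,3) → rotate → (-3.95417,-1.53769) → ×s → (-8.52619,-3.31565) → (-8.53,-3.32)
v6: (-1.5,5) → rotate → (-0.64077,-5.18068) → ×s → (-1.38165,-11.17084) → (-1.38,-11.17)
v7: (-4,4.5) → rotate → (1.84889,-5.72989) → ×s → (3.98666,-12.35507) → (3.99,-12.36)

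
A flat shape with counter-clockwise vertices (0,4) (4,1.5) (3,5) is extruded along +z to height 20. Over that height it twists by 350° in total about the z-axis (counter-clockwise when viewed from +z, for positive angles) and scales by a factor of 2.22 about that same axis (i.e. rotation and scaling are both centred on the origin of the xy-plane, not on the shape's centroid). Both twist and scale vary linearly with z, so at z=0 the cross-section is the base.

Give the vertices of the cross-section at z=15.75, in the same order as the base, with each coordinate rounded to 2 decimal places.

t = z/height = 15.75/20 = 0.7875
s = 1 + (scale-1)·z/height = 1 + (2.22-1)·15.75/20 = 1.960750
θ = twist·z/height = 350°·15.75/20 = 275.6250° = 4.810564 rad
cos θ = 0.098017, sin θ = -0.995185 (intermediates below are computed at full precision and shown rounded to 5 d.p.)
v1: (0,4) → rotate → (3.98074,0.39207) → ×s → (7.80523,0.76875) → (7.81,0.77)
v2: (4,1.5) → rotate → (1.88485,-3.83371) → ×s → (3.69571,-7.51695) → (3.70,-7.52)
v3: (3,5) → rotate → (5.26998,-2.49547) → ×s → (10.33310,-4.89299) → (10.33,-4.89)

Cross-section at z=15.75: (7.81,0.77) (3.70,-7.52) (10.33,-4.89)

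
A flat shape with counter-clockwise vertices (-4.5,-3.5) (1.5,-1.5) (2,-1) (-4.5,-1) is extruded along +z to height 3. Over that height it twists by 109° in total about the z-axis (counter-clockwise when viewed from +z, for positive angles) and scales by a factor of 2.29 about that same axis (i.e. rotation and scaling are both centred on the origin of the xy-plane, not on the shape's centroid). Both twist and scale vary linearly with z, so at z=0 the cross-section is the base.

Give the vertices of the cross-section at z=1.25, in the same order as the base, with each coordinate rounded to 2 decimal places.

Cross-section at z=1.25: (-1.02,-8.71) (3.26,0.02) (3.25,1.11) (-3.76,-6.01)

t = z/height = 1.25/3 = 0.416667
s = 1 + (scale-1)·z/height = 1 + (2.29-1)·1.25/3 = 1.537500
θ = twist·z/height = 109°·1.25/3 = 45.4167° = 0.792670 rad
cos θ = 0.701946, sin θ = 0.712230 (intermediates below are computed at full precision and shown rounded to 5 d.p.)
v1: (-4.5,-3.5) → rotate → (-0.66595,-5.66185) → ×s → (-1.02390,-8.70509) → (-1.02,-8.71)
v2: (1.5,-1.5) → rotate → (2.12126,0.01543) → ×s → (3.26144,0.02372) → (3.26,0.02)
v3: (2,-1) → rotate → (2.11612,0.72251) → ×s → (3.25354,1.11087) → (3.25,1.11)
v4: (-4.5,-1) → rotate → (-2.44653,-3.90698) → ×s → (-3.76153,-6.00698) → (-3.76,-6.01)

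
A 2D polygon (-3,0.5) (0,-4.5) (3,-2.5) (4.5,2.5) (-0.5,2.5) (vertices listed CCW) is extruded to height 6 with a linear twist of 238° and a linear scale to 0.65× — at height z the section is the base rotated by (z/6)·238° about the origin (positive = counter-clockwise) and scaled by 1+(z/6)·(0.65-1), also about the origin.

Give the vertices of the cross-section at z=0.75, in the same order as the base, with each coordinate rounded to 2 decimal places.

Cross-section at z=0.75: (-2.73,-1.01) (2.14,-3.74) (3.68,-0.65) (2.55,4.21) (-1.60,1.84)

t = z/height = 0.75/6 = 0.125
s = 1 + (scale-1)·z/height = 1 + (0.65-1)·0.75/6 = 0.956250
θ = twist·z/height = 238°·0.75/6 = 29.7500° = 0.519235 rad
cos θ = 0.868199, sin θ = 0.496217 (intermediates below are computed at full precision and shown rounded to 5 d.p.)
v1: (-3,0.5) → rotate → (-2.85270,-1.05455) → ×s → (-2.72790,-1.00841) → (-2.73,-1.01)
v2: (0,-4.5) → rotate → (2.23297,-3.90689) → ×s → (2.13528,-3.73597) → (2.14,-3.74)
v3: (3,-2.5) → rotate → (3.84514,-0.68185) → ×s → (3.67691,-0.65202) → (3.68,-0.65)
v4: (4.5,2.5) → rotate → (2.66635,4.40347) → ×s → (2.54970,4.21082) → (2.55,4.21)
v5: (-0.5,2.5) → rotate → (-1.67464,1.92239) → ×s → (-1.60138,1.83828) → (-1.60,1.84)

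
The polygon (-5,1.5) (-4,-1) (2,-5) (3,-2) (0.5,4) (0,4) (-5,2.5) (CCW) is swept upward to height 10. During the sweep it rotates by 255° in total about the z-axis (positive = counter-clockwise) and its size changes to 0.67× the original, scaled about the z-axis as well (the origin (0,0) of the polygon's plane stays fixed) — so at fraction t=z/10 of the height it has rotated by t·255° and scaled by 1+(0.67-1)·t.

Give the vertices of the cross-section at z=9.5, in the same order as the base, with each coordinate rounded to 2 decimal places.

Cross-section at z=9.5: (2.51,2.56) (0.67,2.75) (-3.68,0.38) (-2.17,-1.18) (2.27,-1.58) (2.43,-1.28) (3.12,2.24)

t = z/height = 9.5/10 = 0.95
s = 1 + (scale-1)·z/height = 1 + (0.67-1)·9.5/10 = 0.686500
θ = twist·z/height = 255°·9.5/10 = 242.2500° = 4.228060 rad
cos θ = -0.465615, sin θ = -0.884988 (intermediates below are computed at full precision and shown rounded to 5 d.p.)
v1: (-5,1.5) → rotate → (3.65555,3.72652) → ×s → (2.50954,2.55825) → (2.51,2.56)
v2: (-4,-1) → rotate → (0.97747,4.00557) → ×s → (0.67103,2.74982) → (0.67,2.75)
v3: (2,-5) → rotate → (-5.35617,0.55810) → ×s → (-3.67701,0.38313) → (-3.68,0.38)
v4: (3,-2) → rotate → (-3.16682,-1.72373) → ×s → (-2.17402,-1.18334) → (-2.17,-1.18)
v5: (0.5,4) → rotate → (3.30714,-2.30495) → ×s → (2.27035,-1.58235) → (2.27,-1.58)
v6: (0,4) → rotate → (3.53995,-1.86246) → ×s → (2.43018,-1.27858) → (2.43,-1.28)
v7: (-5,2.5) → rotate → (4.54054,3.26090) → ×s → (3.11708,2.23861) → (3.12,2.24)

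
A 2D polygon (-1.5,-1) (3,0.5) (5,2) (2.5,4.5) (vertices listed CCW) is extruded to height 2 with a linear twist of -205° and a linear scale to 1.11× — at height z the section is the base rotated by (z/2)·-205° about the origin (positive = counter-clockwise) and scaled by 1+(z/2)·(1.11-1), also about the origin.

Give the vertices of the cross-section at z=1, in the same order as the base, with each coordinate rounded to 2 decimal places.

t = z/height = 1/2 = 0.5
s = 1 + (scale-1)·z/height = 1 + (1.11-1)·1/2 = 1.055000
θ = twist·z/height = -205°·1/2 = -102.5000° = -1.788962 rad
cos θ = -0.216440, sin θ = -0.976296 (intermediates below are computed at full precision and shown rounded to 5 d.p.)
v1: (-1.5,-1) → rotate → (-0.65164,1.68088) → ×s → (-0.68748,1.77333) → (-0.69,1.77)
v2: (3,0.5) → rotate → (-0.16117,-3.03711) → ×s → (-0.17004,-3.20415) → (-0.17,-3.20)
v3: (5,2) → rotate → (0.87039,-5.31436) → ×s → (0.91827,-5.60665) → (0.92,-5.61)
v4: (2.5,4.5) → rotate → (3.85223,-3.41472) → ×s → (4.06411,-3.60253) → (4.06,-3.60)

Cross-section at z=1: (-0.69,1.77) (-0.17,-3.20) (0.92,-5.61) (4.06,-3.60)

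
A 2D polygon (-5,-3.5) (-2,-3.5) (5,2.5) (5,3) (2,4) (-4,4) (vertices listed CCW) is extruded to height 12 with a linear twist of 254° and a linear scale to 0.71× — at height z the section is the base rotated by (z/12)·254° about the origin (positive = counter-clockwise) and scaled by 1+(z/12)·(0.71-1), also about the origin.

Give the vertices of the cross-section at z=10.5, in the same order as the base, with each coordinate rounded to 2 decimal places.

t = z/height = 10.5/12 = 0.875
s = 1 + (scale-1)·z/height = 1 + (0.71-1)·10.5/12 = 0.746250
θ = twist·z/height = 254°·10.5/12 = 222.2500° = 3.878994 rad
cos θ = -0.740218, sin θ = -0.672367 (intermediates below are computed at full precision and shown rounded to 5 d.p.)
v1: (-5,-3.5) → rotate → (1.34781,5.95260) → ×s → (1.00580,4.44213) → (1.01,4.44)
v2: (-2,-3.5) → rotate → (-0.87285,3.93550) → ×s → (-0.65136,2.93686) → (-0.65,2.94)
v3: (5,2.5) → rotate → (-2.02017,-5.21238) → ×s → (-1.50755,-3.88974) → (-1.51,-3.89)
v4: (5,3) → rotate → (-1.68399,-5.58249) → ×s → (-1.25668,-4.16593) → (-1.26,-4.17)
v5: (2,4) → rotate → (1.20903,-4.30561) → ×s → (0.90224,-3.21306) → (0.90,-3.21)
v6: (-4,4) → rotate → (5.65034,-0.27141) → ×s → (4.21657,-0.20254) → (4.22,-0.20)

Cross-section at z=10.5: (1.01,4.44) (-0.65,2.94) (-1.51,-3.89) (-1.26,-4.17) (0.90,-3.21) (4.22,-0.20)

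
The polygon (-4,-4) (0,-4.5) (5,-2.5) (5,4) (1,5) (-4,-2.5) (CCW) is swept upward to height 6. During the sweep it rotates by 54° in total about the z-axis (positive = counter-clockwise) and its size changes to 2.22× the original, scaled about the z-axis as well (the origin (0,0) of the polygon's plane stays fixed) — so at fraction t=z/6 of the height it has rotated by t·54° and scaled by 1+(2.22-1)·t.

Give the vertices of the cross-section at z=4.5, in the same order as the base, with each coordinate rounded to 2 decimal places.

t = z/height = 4.5/6 = 0.75
s = 1 + (scale-1)·z/height = 1 + (2.22-1)·4.5/6 = 1.915000
θ = twist·z/height = 54°·4.5/6 = 40.5000° = 0.706858 rad
cos θ = 0.760406, sin θ = 0.649448 (intermediates below are computed at full precision and shown rounded to 5 d.p.)
v1: (-4,-4) → rotate → (-0.44383,-5.63942) → ×s → (-0.84994,-10.79948) → (-0.85,-10.80)
v2: (0,-4.5) → rotate → (2.92252,-3.42183) → ×s → (5.59662,-6.55280) → (5.60,-6.55)
v3: (5,-2.5) → rotate → (5.42565,1.34623) → ×s → (10.39012,2.57802) → (10.39,2.58)
v4: (5,4) → rotate → (1.20424,6.28886) → ×s → (2.30612,12.04317) → (2.31,12.04)
v5: (1,5) → rotate → (-2.48683,4.45148) → ×s → (-4.76229,8.52458) → (-4.76,8.52)
v6: (-4,-2.5) → rotate → (-1.41800,-4.49881) → ×s → (-2.71548,-8.61522) → (-2.72,-8.62)

Cross-section at z=4.5: (-0.85,-10.80) (5.60,-6.55) (10.39,2.58) (2.31,12.04) (-4.76,8.52) (-2.72,-8.62)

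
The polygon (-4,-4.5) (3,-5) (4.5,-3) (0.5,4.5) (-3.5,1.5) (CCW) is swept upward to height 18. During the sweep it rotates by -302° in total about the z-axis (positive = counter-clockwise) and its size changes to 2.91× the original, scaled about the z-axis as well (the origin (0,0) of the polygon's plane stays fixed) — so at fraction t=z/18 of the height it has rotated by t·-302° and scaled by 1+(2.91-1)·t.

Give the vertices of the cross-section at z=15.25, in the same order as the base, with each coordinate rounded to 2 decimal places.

t = z/height = 15.25/18 = 0.847222
s = 1 + (scale-1)·z/height = 1 + (2.91-1)·15.25/18 = 2.618194
θ = twist·z/height = -302°·15.25/18 = -255.8611° = -4.465619 rad
cos θ = -0.244273, sin θ = 0.969706 (intermediates below are computed at full precision and shown rounded to 5 d.p.)
v1: (-4,-4.5) → rotate → (5.34077,-2.77960) → ×s → (13.98318,-7.27752) → (13.98,-7.28)
v2: (3,-5) → rotate → (4.11571,4.13049) → ×s → (10.77574,10.81441) → (10.78,10.81)
v3: (4.5,-3) → rotate → (1.80989,5.09650) → ×s → (4.73864,13.34362) → (4.74,13.34)
v4: (0.5,4.5) → rotate → (-4.48582,-0.61438) → ×s → (-11.74474,-1.60856) → (-11.74,-1.61)
v5: (-3.5,1.5) → rotate → (-0.59960,-3.76038) → ×s → (-1.56988,-9.84541) → (-1.57,-9.85)

Cross-section at z=15.25: (13.98,-7.28) (10.78,10.81) (4.74,13.34) (-11.74,-1.61) (-1.57,-9.85)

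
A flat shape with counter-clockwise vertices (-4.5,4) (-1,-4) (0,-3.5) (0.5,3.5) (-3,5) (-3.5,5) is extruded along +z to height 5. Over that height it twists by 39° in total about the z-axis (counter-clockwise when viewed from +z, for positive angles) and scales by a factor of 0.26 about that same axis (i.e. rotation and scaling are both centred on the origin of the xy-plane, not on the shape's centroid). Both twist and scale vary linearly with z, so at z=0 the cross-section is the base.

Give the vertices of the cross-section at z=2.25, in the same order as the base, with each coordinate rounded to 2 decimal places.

t = z/height = 2.25/5 = 0.45
s = 1 + (scale-1)·z/height = 1 + (0.26-1)·2.25/5 = 0.667000
θ = twist·z/height = 39°·2.25/5 = 17.5500° = 0.306305 rad
cos θ = 0.953454, sin θ = 0.301538 (intermediates below are computed at full precision and shown rounded to 5 d.p.)
v1: (-4.5,4) → rotate → (-5.49670,2.45690) → ×s → (-3.66630,1.63875) → (-3.67,1.64)
v2: (-1,-4) → rotate → (0.25270,-4.11535) → ×s → (0.16855,-2.74494) → (0.17,-2.74)
v3: (0,-3.5) → rotate → (1.05538,-3.33709) → ×s → (0.70394,-2.22584) → (0.70,-2.23)
v4: (0.5,3.5) → rotate → (-0.57866,3.48786) → ×s → (-0.38596,2.32640) → (-0.39,2.33)
v5: (-3,5) → rotate → (-4.36805,3.86266) → ×s → (-2.91349,2.57639) → (-2.91,2.58)
v6: (-3.5,5) → rotate → (-4.84478,3.71189) → ×s → (-3.23147,2.47583) → (-3.23,2.48)

Cross-section at z=2.25: (-3.67,1.64) (0.17,-2.74) (0.70,-2.23) (-0.39,2.33) (-2.91,2.58) (-3.23,2.48)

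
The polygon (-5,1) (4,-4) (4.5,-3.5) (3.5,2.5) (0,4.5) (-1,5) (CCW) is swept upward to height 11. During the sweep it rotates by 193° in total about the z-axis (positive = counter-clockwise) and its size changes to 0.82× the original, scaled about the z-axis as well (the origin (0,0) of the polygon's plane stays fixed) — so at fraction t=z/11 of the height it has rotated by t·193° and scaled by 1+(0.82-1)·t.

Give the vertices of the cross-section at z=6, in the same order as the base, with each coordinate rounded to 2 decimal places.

t = z/height = 6/11 = 0.545455
s = 1 + (scale-1)·z/height = 1 + (0.82-1)·6/11 = 0.901818
θ = twist·z/height = 193°·6/11 = 105.2727° = 1.837356 rad
cos θ = -0.263414, sin θ = 0.964683 (intermediates below are computed at full precision and shown rounded to 5 d.p.)
v1: (-5,1) → rotate → (0.35239,-5.08683) → ×s → (0.31779,-4.58739) → (0.32,-4.59)
v2: (4,-4) → rotate → (2.80508,4.91239) → ×s → (2.52967,4.43008) → (2.53,4.43)
v3: (4.5,-3.5) → rotate → (2.19103,5.26302) → ×s → (1.97591,4.74629) → (1.98,4.75)
v4: (3.5,2.5) → rotate → (-3.33366,2.71786) → ×s → (-3.00635,2.45101) → (-3.01,2.45)
v5: (0,4.5) → rotate → (-4.34107,-1.18536) → ×s → (-3.91486,-1.06898) → (-3.91,-1.07)
v6: (-1,5) → rotate → (-4.56000,-2.28175) → ×s → (-4.11229,-2.05773) → (-4.11,-2.06)

Cross-section at z=6: (0.32,-4.59) (2.53,4.43) (1.98,4.75) (-3.01,2.45) (-3.91,-1.07) (-4.11,-2.06)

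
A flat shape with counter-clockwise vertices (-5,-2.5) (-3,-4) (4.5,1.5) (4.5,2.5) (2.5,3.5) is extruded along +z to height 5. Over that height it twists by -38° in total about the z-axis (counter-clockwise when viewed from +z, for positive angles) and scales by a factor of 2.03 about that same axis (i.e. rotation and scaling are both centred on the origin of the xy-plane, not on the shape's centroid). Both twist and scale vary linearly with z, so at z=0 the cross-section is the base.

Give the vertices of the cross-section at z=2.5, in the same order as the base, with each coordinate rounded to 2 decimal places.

Cross-section at z=2.5: (-8.40,-1.11) (-6.27,-4.25) (7.19,-0.07) (7.68,1.36) (5.31,3.78)

t = z/height = 2.5/5 = 0.5
s = 1 + (scale-1)·z/height = 1 + (2.03-1)·2.5/5 = 1.515000
θ = twist·z/height = -38°·2.5/5 = -19.0000° = -0.331613 rad
cos θ = 0.945519, sin θ = -0.325568 (intermediates below are computed at full precision and shown rounded to 5 d.p.)
v1: (-5,-2.5) → rotate → (-5.54151,-0.73596) → ×s → (-8.39539,-1.11497) → (-8.40,-1.11)
v2: (-3,-4) → rotate → (-4.13883,-2.80537) → ×s → (-6.27032,-4.25014) → (-6.27,-4.25)
v3: (4.5,1.5) → rotate → (4.74319,-0.04678) → ×s → (7.18593,-0.07087) → (7.19,-0.07)
v4: (4.5,2.5) → rotate → (5.06875,0.89874) → ×s → (7.67916,1.36159) → (7.68,1.36)
v5: (2.5,3.5) → rotate → (3.50328,2.49539) → ×s → (5.30748,3.78052) → (5.31,3.78)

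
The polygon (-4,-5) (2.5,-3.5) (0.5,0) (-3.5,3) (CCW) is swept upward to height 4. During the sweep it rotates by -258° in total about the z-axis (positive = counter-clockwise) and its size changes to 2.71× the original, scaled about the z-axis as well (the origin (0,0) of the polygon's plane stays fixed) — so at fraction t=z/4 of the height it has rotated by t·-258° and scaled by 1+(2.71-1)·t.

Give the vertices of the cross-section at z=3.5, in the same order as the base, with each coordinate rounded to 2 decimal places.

t = z/height = 3.5/4 = 0.875
s = 1 + (scale-1)·z/height = 1 + (2.71-1)·3.5/4 = 2.496250
θ = twist·z/height = -258°·3.5/4 = -225.7500° = -3.940081 rad
cos θ = -0.697790, sin θ = 0.716302 (intermediates below are computed at full precision and shown rounded to 5 d.p.)
v1: (-4,-5) → rotate → (6.37267,0.62374) → ×s → (15.90778,1.55702) → (15.91,1.56)
v2: (2.5,-3.5) → rotate → (0.76258,4.23302) → ×s → (1.90359,10.56668) → (1.90,10.57)
v3: (0.5,0) → rotate → (-0.34890,0.35815) → ×s → (-0.87093,0.89403) → (-0.87,0.89)
v4: (-3.5,3) → rotate → (0.29336,-4.60043) → ×s → (0.73230,-11.48382) → (0.73,-11.48)

Cross-section at z=3.5: (15.91,1.56) (1.90,10.57) (-0.87,0.89) (0.73,-11.48)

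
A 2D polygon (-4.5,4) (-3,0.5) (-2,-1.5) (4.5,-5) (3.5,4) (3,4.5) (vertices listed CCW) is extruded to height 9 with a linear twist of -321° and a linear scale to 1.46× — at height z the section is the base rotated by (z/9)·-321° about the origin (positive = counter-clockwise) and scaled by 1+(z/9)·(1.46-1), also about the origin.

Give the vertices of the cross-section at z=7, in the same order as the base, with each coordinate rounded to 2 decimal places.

Cross-section at z=7: (-2.97,-7.62) (0.78,-4.06) (2.85,-1.84) (4.24,8.09) (-6.74,2.57) (-7.14,1.70)

t = z/height = 7/9 = 0.777778
s = 1 + (scale-1)·z/height = 1 + (1.46-1)·7/9 = 1.357778
θ = twist·z/height = -321°·7/9 = -249.6667° = -4.357505 rad
cos θ = -0.347481, sin θ = 0.937687 (intermediates below are computed at full precision and shown rounded to 5 d.p.)
v1: (-4.5,4) → rotate → (-2.18708,-5.60952) → ×s → (-2.96957,-7.61648) → (-2.97,-7.62)
v2: (-3,0.5) → rotate → (0.57360,-2.98680) → ×s → (0.77882,-4.05541) → (0.78,-4.06)
v3: (-2,-1.5) → rotate → (2.10149,-1.35415) → ×s → (2.85336,-1.83864) → (2.85,-1.84)
v4: (4.5,-5) → rotate → (3.12477,5.95700) → ×s → (4.24274,8.08828) → (4.24,8.09)
v5: (3.5,4) → rotate → (-4.96693,1.89198) → ×s → (-6.74399,2.56889) → (-6.74,2.57)
v6: (3,4.5) → rotate → (-5.26203,1.24940) → ×s → (-7.14467,1.69640) → (-7.14,1.70)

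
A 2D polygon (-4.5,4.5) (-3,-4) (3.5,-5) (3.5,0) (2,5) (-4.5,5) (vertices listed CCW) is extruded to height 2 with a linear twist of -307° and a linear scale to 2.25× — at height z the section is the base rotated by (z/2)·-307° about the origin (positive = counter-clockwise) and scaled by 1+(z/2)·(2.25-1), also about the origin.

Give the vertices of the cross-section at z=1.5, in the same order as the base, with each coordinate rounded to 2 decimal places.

t = z/height = 1.5/2 = 0.75
s = 1 + (scale-1)·z/height = 1 + (2.25-1)·1.5/2 = 1.937500
θ = twist·z/height = -307°·1.5/2 = -230.2500° = -4.018621 rad
cos θ = -0.639439, sin θ = 0.768842 (intermediates below are computed at full precision and shown rounded to 5 d.p.)
v1: (-4.5,4.5) → rotate → (-0.58231,-6.33726) → ×s → (-1.12823,-12.27845) → (-1.13,-12.28)
v2: (-3,-4) → rotate → (4.99368,0.25123) → ×s → (9.67526,0.48676) → (9.68,0.49)
v3: (3.5,-5) → rotate → (1.60617,5.88814) → ×s → (3.11196,11.40827) → (3.11,11.41)
v4: (3.5,0) → rotate → (-2.23804,2.69095) → ×s → (-4.33620,5.21371) → (-4.34,5.21)
v5: (2,5) → rotate → (-5.12309,-1.65951) → ×s → (-9.92598,-3.21530) → (-9.93,-3.22)
v6: (-4.5,5) → rotate → (-0.96673,-6.65698) → ×s → (-1.87305,-12.89791) → (-1.87,-12.90)

Cross-section at z=1.5: (-1.13,-12.28) (9.68,0.49) (3.11,11.41) (-4.34,5.21) (-9.93,-3.22) (-1.87,-12.90)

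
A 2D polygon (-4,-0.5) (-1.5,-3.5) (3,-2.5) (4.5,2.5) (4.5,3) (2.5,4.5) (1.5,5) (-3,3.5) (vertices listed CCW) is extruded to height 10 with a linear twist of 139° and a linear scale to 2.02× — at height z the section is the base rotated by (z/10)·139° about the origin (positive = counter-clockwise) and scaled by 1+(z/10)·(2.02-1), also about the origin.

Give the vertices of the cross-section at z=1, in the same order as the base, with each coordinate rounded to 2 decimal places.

Cross-section at z=1: (-4.15,-1.59) (-0.68,-4.14) (3.87,-1.88) (4.15,3.87) (4.02,4.40) (1.48,5.48) (0.28,5.75) (-4.14,2.95)

t = z/height = 1/10 = 0.1
s = 1 + (scale-1)·z/height = 1 + (2.02-1)·1/10 = 1.102000
θ = twist·z/height = 139°·1/10 = 13.9000° = 0.242601 rad
cos θ = 0.970716, sin θ = 0.240228 (intermediates below are computed at full precision and shown rounded to 5 d.p.)
v1: (-4,-0.5) → rotate → (-3.76275,-1.44627) → ×s → (-4.14655,-1.59379) → (-4.15,-1.59)
v2: (-1.5,-3.5) → rotate → (-0.61528,-3.75785) → ×s → (-0.67803,-4.14115) → (-0.68,-4.14)
v3: (3,-2.5) → rotate → (3.51272,-1.70611) → ×s → (3.87102,-1.88013) → (3.87,-1.88)
v4: (4.5,2.5) → rotate → (3.76765,3.50782) → ×s → (4.15195,3.86561) → (4.15,3.87)
v5: (4.5,3) → rotate → (3.64754,3.99318) → ×s → (4.01959,4.40048) → (4.02,4.40)
v6: (2.5,4.5) → rotate → (1.34577,4.96879) → ×s → (1.48303,5.47561) → (1.48,5.48)
v7: (1.5,5) → rotate → (0.25493,5.21392) → ×s → (0.28094,5.74574) → (0.28,5.75)
v8: (-3,3.5) → rotate → (-3.75295,2.67682) → ×s → (-4.13575,2.94986) → (-4.14,2.95)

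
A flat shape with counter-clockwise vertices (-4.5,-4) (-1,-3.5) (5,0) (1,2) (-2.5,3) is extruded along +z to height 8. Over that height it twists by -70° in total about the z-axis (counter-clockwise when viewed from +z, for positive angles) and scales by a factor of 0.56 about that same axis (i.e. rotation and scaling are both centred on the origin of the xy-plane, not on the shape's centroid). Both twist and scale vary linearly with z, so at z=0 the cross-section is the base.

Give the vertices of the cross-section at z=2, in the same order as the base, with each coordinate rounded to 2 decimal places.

Cross-section at z=2: (-4.89,-2.19) (-1.79,-2.70) (4.24,-1.34) (1.38,1.43) (-1.32,3.22)

t = z/height = 2/8 = 0.25
s = 1 + (scale-1)·z/height = 1 + (0.56-1)·2/8 = 0.890000
θ = twist·z/height = -70°·2/8 = -17.5000° = -0.305433 rad
cos θ = 0.953717, sin θ = -0.300706 (intermediates below are computed at full precision and shown rounded to 5 d.p.)
v1: (-4.5,-4) → rotate → (-5.49455,-2.46169) → ×s → (-4.89015,-2.19091) → (-4.89,-2.19)
v2: (-1,-3.5) → rotate → (-2.00619,-3.03730) → ×s → (-1.78551,-2.70320) → (-1.79,-2.70)
v3: (5,0) → rotate → (4.76858,-1.50353) → ×s → (4.24404,-1.33814) → (4.24,-1.34)
v4: (1,2) → rotate → (1.55513,1.60673) → ×s → (1.38406,1.42999) → (1.38,1.43)
v5: (-2.5,3) → rotate → (-1.48217,3.61292) → ×s → (-1.31914,3.21549) → (-1.32,3.22)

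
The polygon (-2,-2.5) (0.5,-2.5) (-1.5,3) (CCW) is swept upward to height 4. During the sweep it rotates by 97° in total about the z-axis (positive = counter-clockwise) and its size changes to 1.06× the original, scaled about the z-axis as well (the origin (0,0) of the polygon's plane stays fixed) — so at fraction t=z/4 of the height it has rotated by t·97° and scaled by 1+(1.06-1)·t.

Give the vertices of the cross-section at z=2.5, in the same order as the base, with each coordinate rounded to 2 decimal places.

Cross-section at z=2.5: (1.24,-3.08) (2.51,-0.82) (-3.48,0.17)

t = z/height = 2.5/4 = 0.625
s = 1 + (scale-1)·z/height = 1 + (1.06-1)·2.5/4 = 1.037500
θ = twist·z/height = 97°·2.5/4 = 60.6250° = 1.058106 rad
cos θ = 0.490524, sin θ = 0.871428 (intermediates below are computed at full precision and shown rounded to 5 d.p.)
v1: (-2,-2.5) → rotate → (1.19752,-2.96916) → ×s → (1.24243,-3.08051) → (1.24,-3.08)
v2: (0.5,-2.5) → rotate → (2.42383,-0.79059) → ×s → (2.51473,-0.82024) → (2.51,-0.82)
v3: (-1.5,3) → rotate → (-3.35007,0.16443) → ×s → (-3.47570,0.17059) → (-3.48,0.17)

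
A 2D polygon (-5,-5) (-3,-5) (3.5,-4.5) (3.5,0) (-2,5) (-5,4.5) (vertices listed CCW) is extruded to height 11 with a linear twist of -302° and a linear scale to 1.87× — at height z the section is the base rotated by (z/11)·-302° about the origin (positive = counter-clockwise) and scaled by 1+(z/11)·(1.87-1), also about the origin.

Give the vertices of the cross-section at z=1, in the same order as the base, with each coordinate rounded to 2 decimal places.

t = z/height = 1/11 = 0.0909091
s = 1 + (scale-1)·z/height = 1 + (1.87-1)·1/11 = 1.079091
θ = twist·z/height = -302°·1/11 = -27.4545° = -0.479172 rad
cos θ = 0.887377, sin θ = -0.461045 (intermediates below are computed at full precision and shown rounded to 5 d.p.)
v1: (-5,-5) → rotate → (-6.74211,-2.13166) → ×s → (-7.27535,-2.30026) → (-7.28,-2.30)
v2: (-3,-5) → rotate → (-4.96735,-3.05375) → ×s → (-5.36023,-3.29527) → (-5.36,-3.30)
v3: (3.5,-4.5) → rotate → (1.03112,-5.60685) → ×s → (1.11267,-6.05030) → (1.11,-6.05)
v4: (3.5,0) → rotate → (3.10582,-1.61366) → ×s → (3.35146,-1.74128) → (3.35,-1.74)
v5: (-2,5) → rotate → (0.53047,5.35897) → ×s → (0.57243,5.78282) → (0.57,5.78)
v6: (-5,4.5) → rotate → (-2.36218,6.29842) → ×s → (-2.54901,6.79657) → (-2.55,6.80)

Cross-section at z=1: (-7.28,-2.30) (-5.36,-3.30) (1.11,-6.05) (3.35,-1.74) (0.57,5.78) (-2.55,6.80)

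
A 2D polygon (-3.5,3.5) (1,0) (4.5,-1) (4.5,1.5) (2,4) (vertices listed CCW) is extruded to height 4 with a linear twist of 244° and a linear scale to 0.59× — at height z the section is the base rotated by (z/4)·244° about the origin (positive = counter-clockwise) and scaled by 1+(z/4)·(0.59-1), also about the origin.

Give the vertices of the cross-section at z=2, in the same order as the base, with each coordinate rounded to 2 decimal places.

Cross-section at z=2: (-0.89,-3.83) (-0.42,0.67) (-1.22,3.46) (-2.91,2.40) (-3.54,-0.34)

t = z/height = 2/4 = 0.5
s = 1 + (scale-1)·z/height = 1 + (0.59-1)·2/4 = 0.795000
θ = twist·z/height = 244°·2/4 = 122.0000° = 2.129302 rad
cos θ = -0.529919, sin θ = 0.848048 (intermediates below are computed at full precision and shown rounded to 5 d.p.)
v1: (-3.5,3.5) → rotate → (-1.11345,-4.82289) → ×s → (-0.88519,-3.83419) → (-0.89,-3.83)
v2: (1,0) → rotate → (-0.52992,0.84805) → ×s → (-0.42129,0.67420) → (-0.42,0.67)
v3: (4.5,-1) → rotate → (-1.53659,4.34614) → ×s → (-1.22159,3.45518) → (-1.22,3.46)
v4: (4.5,1.5) → rotate → (-3.65671,3.02134) → ×s → (-2.90708,2.40196) → (-2.91,2.40)
v5: (2,4) → rotate → (-4.45203,-0.42358) → ×s → (-3.53936,-0.33675) → (-3.54,-0.34)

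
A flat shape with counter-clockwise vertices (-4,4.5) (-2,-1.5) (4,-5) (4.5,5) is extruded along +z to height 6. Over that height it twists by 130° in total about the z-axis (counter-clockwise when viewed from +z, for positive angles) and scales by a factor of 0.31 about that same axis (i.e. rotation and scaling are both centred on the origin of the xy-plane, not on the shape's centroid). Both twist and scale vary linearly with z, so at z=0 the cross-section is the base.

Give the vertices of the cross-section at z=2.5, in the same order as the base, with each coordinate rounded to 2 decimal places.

t = z/height = 2.5/6 = 0.416667
s = 1 + (scale-1)·z/height = 1 + (0.31-1)·2.5/6 = 0.712500
θ = twist·z/height = 130°·2.5/6 = 54.1667° = 0.945387 rad
cos θ = 0.585429, sin θ = 0.810723 (intermediates below are computed at full precision and shown rounded to 5 d.p.)
v1: (-4,4.5) → rotate → (-5.98997,-0.60846) → ×s → (-4.26786,-0.43353) → (-4.27,-0.43)
v2: (-2,-1.5) → rotate → (0.04523,-2.49959) → ×s → (0.03222,-1.78096) → (0.03,-1.78)
v3: (4,-5) → rotate → (6.39533,0.31575) → ×s → (4.55668,0.22497) → (4.56,0.22)
v4: (4.5,5) → rotate → (-1.41918,6.57540) → ×s → (-1.01117,4.68497) → (-1.01,4.68)

Cross-section at z=2.5: (-4.27,-0.43) (0.03,-1.78) (4.56,0.22) (-1.01,4.68)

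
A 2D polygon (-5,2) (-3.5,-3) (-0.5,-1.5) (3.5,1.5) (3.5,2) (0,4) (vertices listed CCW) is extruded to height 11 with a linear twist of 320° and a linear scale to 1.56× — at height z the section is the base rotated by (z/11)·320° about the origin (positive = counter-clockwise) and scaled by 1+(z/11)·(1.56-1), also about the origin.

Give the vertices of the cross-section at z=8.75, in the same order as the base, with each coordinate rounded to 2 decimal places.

Cross-section at z=8.75: (4.71,6.20) (-2.83,6.03) (-1.90,1.27) (0.74,-5.45) (1.44,-5.65) (5.57,-1.54)

t = z/height = 8.75/11 = 0.795455
s = 1 + (scale-1)·z/height = 1 + (1.56-1)·8.75/11 = 1.445455
θ = twist·z/height = 320°·8.75/11 = 254.5455° = 4.442656 rad
cos θ = -0.266474, sin θ = -0.963842 (intermediates below are computed at full precision and shown rounded to 5 d.p.)
v1: (-5,2) → rotate → (3.26005,4.28626) → ×s → (4.71226,6.19560) → (4.71,6.20)
v2: (-3.5,-3) → rotate → (-1.95887,4.17287) → ×s → (-2.83145,6.03169) → (-2.83,6.03)
v3: (-0.5,-1.5) → rotate → (-1.31253,0.88163) → ×s → (-1.89720,1.27436) → (-1.90,1.27)
v4: (3.5,1.5) → rotate → (0.51310,-3.77316) → ×s → (0.74167,-5.45393) → (0.74,-5.45)
v5: (3.5,2) → rotate → (0.99503,-3.90640) → ×s → (1.43826,-5.64652) → (1.44,-5.65)
v6: (0,4) → rotate → (3.85537,-1.06590) → ×s → (5.57276,-1.54070) → (5.57,-1.54)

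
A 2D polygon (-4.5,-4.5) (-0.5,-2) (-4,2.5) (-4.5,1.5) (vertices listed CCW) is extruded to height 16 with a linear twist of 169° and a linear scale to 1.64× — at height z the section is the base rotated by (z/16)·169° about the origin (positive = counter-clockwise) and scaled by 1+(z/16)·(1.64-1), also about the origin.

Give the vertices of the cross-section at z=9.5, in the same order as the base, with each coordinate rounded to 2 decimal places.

Cross-section at z=9.5: (7.22,-4.99) (2.84,-0.18) (-2.40,-6.05) (-0.92,-6.48)

t = z/height = 9.5/16 = 0.59375
s = 1 + (scale-1)·z/height = 1 + (1.64-1)·9.5/16 = 1.380000
θ = twist·z/height = 169°·9.5/16 = 100.3438° = 1.751329 rad
cos θ = -0.179553, sin θ = 0.983748 (intermediates below are computed at full precision and shown rounded to 5 d.p.)
v1: (-4.5,-4.5) → rotate → (5.23486,-3.61888) → ×s → (7.22410,-4.99405) → (7.22,-4.99)
v2: (-0.5,-2) → rotate → (2.05727,-0.13277) → ×s → (2.83904,-0.18322) → (2.84,-0.18)
v3: (-4,2.5) → rotate → (-1.74116,-4.38388) → ×s → (-2.40280,-6.04975) → (-2.40,-6.05)
v4: (-4.5,1.5) → rotate → (-0.66763,-4.69620) → ×s → (-0.92133,-6.48075) → (-0.92,-6.48)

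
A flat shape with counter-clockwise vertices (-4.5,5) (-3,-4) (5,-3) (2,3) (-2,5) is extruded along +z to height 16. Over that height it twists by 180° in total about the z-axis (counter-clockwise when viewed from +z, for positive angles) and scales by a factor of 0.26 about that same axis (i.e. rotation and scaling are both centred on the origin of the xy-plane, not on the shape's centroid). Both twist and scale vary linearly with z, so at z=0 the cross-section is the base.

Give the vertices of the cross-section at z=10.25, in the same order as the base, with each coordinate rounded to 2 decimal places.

Cross-section at z=10.25: (-1.37,-3.26) (2.58,-0.53) (0.30,3.05) (-1.88,0.28) (-1.93,-2.08)

t = z/height = 10.25/16 = 0.640625
s = 1 + (scale-1)·z/height = 1 + (0.26-1)·10.25/16 = 0.525938
θ = twist·z/height = 180°·10.25/16 = 115.3125° = 2.012583 rad
cos θ = -0.427555, sin θ = 0.903989 (intermediates below are computed at full precision and shown rounded to 5 d.p.)
v1: (-4.5,5) → rotate → (-2.59595,-6.20573) → ×s → (-1.36531,-3.26382) → (-1.37,-3.26)
v2: (-3,-4) → rotate → (4.89862,-1.00175) → ×s → (2.57637,-0.52686) → (2.58,-0.53)
v3: (5,-3) → rotate → (0.57419,5.80261) → ×s → (0.30199,3.05181) → (0.30,3.05)
v4: (2,3) → rotate → (-3.56708,0.52531) → ×s → (-1.87606,0.27628) → (-1.88,0.28)
v5: (-2,5) → rotate → (-3.66484,-3.94575) → ×s → (-1.92747,-2.07522) → (-1.93,-2.08)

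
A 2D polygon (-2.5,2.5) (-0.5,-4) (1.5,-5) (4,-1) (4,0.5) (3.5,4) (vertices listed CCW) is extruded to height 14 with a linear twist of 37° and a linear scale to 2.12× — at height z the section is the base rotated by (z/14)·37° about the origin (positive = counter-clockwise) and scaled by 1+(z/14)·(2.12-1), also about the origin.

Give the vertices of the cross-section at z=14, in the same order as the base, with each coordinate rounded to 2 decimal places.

Cross-section at z=14: (-7.42,1.04) (4.26,-7.41) (8.92,-6.55) (8.05,3.41) (6.13,5.95) (0.82,11.24)

t = z/height = 14/14 = 1
s = 1 + (scale-1)·z/height = 1 + (2.12-1)·14/14 = 2.120000
θ = twist·z/height = 37°·14/14 = 37.0000° = 0.645772 rad
cos θ = 0.798636, sin θ = 0.601815 (intermediates below are computed at full precision and shown rounded to 5 d.p.)
v1: (-2.5,2.5) → rotate → (-3.50113,0.49205) → ×s → (-7.42239,1.04315) → (-7.42,1.04)
v2: (-0.5,-4) → rotate → (2.00794,-3.49545) → ×s → (4.25684,-7.41035) → (4.26,-7.41)
v3: (1.5,-5) → rotate → (4.20703,-3.09046) → ×s → (8.91890,-6.55176) → (8.92,-6.55)
v4: (4,-1) → rotate → (3.79636,1.60862) → ×s → (8.04828,3.41028) → (8.05,3.41)
v5: (4,0.5) → rotate → (2.89363,2.80658) → ×s → (6.13451,5.94995) → (6.13,5.95)
v6: (3.5,4) → rotate → (0.38796,5.30089) → ×s → (0.82248,11.23790) → (0.82,11.24)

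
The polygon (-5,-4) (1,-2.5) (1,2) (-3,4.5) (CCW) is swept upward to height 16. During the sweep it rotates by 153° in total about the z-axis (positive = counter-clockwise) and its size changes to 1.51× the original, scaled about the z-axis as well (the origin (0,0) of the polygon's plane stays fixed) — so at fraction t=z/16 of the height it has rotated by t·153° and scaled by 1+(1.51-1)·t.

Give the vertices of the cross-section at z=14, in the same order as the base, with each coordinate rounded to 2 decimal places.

t = z/height = 14/16 = 0.875
s = 1 + (scale-1)·z/height = 1 + (1.51-1)·14/16 = 1.446250
θ = twist·z/height = 153°·14/16 = 133.8750° = 2.336560 rad
cos θ = -0.693087, sin θ = 0.720854 (intermediates below are computed at full precision and shown rounded to 5 d.p.)
v1: (-5,-4) → rotate → (6.34885,-0.83192) → ×s → (9.18203,-1.20316) → (9.18,-1.20)
v2: (1,-2.5) → rotate → (1.10905,2.45357) → ×s → (1.60396,3.54848) → (1.60,3.55)
v3: (1,2) → rotate → (-2.13479,-0.66532) → ×s → (-3.08745,-0.96222) → (-3.09,-0.96)
v4: (-3,4.5) → rotate → (-1.16458,-5.28145) → ×s → (-1.68427,-7.63830) → (-1.68,-7.64)

Cross-section at z=14: (9.18,-1.20) (1.60,3.55) (-3.09,-0.96) (-1.68,-7.64)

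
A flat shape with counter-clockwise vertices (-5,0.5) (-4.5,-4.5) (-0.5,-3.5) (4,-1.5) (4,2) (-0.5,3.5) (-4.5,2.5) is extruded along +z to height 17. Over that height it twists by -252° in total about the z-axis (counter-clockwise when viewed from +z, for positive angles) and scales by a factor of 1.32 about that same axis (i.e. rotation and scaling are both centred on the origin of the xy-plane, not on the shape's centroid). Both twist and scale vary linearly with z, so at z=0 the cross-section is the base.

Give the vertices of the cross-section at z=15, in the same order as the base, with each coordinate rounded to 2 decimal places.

Cross-section at z=15: (4.31,-4.79) (8.15,0.38) (3.50,2.88) (-2.49,4.88) (-5.52,1.56) (-2.55,-3.75) (2.10,-6.26)

t = z/height = 15/17 = 0.882353
s = 1 + (scale-1)·z/height = 1 + (1.32-1)·15/17 = 1.282353
θ = twist·z/height = -252°·15/17 = -222.3529° = -3.880791 rad
cos θ = -0.739009, sin θ = 0.673696 (intermediates below are computed at full precision and shown rounded to 5 d.p.)
v1: (-5,0.5) → rotate → (3.35820,-3.73798) → ×s → (4.30639,-4.79341) → (4.31,-4.79)
v2: (-4.5,-4.5) → rotate → (6.35717,0.29391) → ×s → (8.15214,0.37690) → (8.15,0.38)
v3: (-0.5,-3.5) → rotate → (2.72744,2.24968) → ×s → (3.49754,2.88489) → (3.50,2.88)
v4: (4,-1.5) → rotate → (-1.94549,3.80330) → ×s → (-2.49481,4.87717) → (-2.49,4.88)
v5: (4,2) → rotate → (-4.30343,1.21676) → ×s → (-5.51851,1.56032) → (-5.52,1.56)
v6: (-0.5,3.5) → rotate → (-1.98843,-2.92338) → ×s → (-2.54987,-3.74880) → (-2.55,-3.75)
v7: (-4.5,2.5) → rotate → (1.64130,-4.87915) → ×s → (2.10473,-6.25680) → (2.10,-6.26)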